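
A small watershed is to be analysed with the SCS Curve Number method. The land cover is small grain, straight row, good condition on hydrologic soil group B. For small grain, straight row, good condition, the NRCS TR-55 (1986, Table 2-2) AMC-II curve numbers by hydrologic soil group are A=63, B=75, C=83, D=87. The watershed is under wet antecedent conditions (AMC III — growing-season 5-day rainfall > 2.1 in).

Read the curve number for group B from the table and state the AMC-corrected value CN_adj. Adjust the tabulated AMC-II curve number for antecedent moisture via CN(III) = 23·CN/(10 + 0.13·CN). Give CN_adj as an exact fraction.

NRCS table: small grain, straight row, good condition, soil group B → CN(II) = 75
Adjust CN=75 to AMC III: 23·75/(10 + 0.13·75) → 1725 ÷ (79/4) = 6900/79 ≈ 87.342

CN_adj = 6900/79 ≈ 87.342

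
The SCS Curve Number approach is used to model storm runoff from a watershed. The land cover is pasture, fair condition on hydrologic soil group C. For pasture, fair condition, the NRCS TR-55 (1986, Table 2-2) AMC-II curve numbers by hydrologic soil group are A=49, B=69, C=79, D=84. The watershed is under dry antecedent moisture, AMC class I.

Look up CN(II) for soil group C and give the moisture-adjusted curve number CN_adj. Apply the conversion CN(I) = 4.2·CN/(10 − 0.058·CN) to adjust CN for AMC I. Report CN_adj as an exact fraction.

NRCS table: pasture, fair condition, soil group C → CN(II) = 79
Dry (AMC I): CN(I) = 4.2·79/(10 − 0.058·79) = (1659/5)/(2709/500) = 7900/129 ≈ 61.240

CN_adj = 7900/129 ≈ 61.240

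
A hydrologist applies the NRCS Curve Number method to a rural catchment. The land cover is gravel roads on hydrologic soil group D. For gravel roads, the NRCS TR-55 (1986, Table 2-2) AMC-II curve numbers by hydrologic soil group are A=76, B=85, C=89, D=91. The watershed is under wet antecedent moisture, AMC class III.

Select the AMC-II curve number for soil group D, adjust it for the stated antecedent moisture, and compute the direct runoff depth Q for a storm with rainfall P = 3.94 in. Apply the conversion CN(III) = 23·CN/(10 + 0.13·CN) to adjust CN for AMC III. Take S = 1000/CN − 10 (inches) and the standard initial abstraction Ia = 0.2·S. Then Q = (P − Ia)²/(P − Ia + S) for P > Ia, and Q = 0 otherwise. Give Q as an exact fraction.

Q = 162667829041/46916792650 in ≈ 3.467 in

NRCS table: gravel roads, soil group D → CN(II) = 91
CN(III) from CN(II)=91: (23·91)/(10 + 0.13·91) = 209300/2183 ≈ 95.877
Max retention: S = 1000/(209300/2183) − 10 = 900/2093 in (≈ 0.430 in)
Ia = 0.2·(900/2093) = 180/2093 in ≈ 0.086 in
P − Ia = 3.940 − 0.086 = 403321/104650 ≈ 3.854 in (> 0, runoff occurs)
Q = (403321/104650)²/((403321/104650) + 900/2093) = (162667829041/10951622500)/(448321/104650) = 162667829041/46916792650 in ≈ 3.467 in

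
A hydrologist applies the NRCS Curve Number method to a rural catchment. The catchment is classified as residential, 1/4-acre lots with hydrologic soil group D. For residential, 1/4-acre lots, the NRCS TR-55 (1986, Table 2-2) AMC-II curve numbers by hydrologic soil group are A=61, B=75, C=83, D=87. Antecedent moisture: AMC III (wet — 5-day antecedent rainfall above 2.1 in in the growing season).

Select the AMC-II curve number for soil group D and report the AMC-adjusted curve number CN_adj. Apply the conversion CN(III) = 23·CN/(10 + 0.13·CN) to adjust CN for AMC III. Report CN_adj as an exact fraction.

NRCS table: residential, 1/4-acre lots, soil group D → CN(II) = 87
Wet (AMC III): CN(III) = 23·87/(10 + 0.13·87) = 2001/(2131/100) = 200100/2131 ≈ 93.900

CN_adj = 200100/2131 ≈ 93.900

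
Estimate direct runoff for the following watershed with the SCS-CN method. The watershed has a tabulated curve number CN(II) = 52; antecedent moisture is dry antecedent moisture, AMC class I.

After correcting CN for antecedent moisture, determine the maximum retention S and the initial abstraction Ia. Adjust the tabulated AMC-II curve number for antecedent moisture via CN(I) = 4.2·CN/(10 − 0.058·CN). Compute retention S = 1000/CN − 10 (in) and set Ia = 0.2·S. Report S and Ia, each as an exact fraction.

S = 2000/91 in ≈ 21.978 in; Ia = 400/91 in ≈ 4.396 in

CN(I) from CN(II)=52: (4.2·52)/(10 − 0.058·52) = 9100/291 ≈ 31.271
Max retention: S = 1000/(9100/291) − 10 = 2000/91 in (≈ 21.978 in)
Initial abstraction Ia = S/5 = (2000/91)/5 = 400/91 ≈ 4.396 in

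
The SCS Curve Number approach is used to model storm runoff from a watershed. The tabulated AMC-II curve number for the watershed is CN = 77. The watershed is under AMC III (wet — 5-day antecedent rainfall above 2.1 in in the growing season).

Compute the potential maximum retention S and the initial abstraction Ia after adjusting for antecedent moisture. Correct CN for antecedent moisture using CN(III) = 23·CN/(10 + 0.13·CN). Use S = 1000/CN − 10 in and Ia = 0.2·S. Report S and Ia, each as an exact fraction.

Adjust CN=77 to AMC III: 23·77/(10 + 0.13·77) → 1771 ÷ (2001/100) = 7700/87 ≈ 88.506
S = 1000/(7700/87) − 10 = 100/77 in ≈ 1.299 in
Ia = 0.2S: 0.2·1.299 = 0.260 in (exactly 20/77)

S = 100/77 in ≈ 1.299 in; Ia = 20/77 in ≈ 0.260 in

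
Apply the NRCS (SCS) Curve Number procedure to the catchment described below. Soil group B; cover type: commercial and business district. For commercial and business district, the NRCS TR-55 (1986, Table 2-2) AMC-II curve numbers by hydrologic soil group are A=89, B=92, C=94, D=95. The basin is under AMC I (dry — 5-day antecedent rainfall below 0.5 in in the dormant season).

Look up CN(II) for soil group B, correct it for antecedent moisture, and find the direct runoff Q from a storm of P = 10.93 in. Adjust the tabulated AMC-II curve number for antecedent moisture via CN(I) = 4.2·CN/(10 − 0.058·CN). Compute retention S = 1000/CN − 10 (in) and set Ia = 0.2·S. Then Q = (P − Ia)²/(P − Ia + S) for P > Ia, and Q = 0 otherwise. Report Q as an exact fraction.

NRCS table: commercial and business district, soil group B → CN(II) = 92
CN(I) from CN(II)=92: (4.2·92)/(10 − 0.058·92) = 48300/583 ≈ 82.847
Retention S: 1000/CN − 10 with CN=82.847 → S = 1000/483 ≈ 2.070 in
Ia = 0.2·(1000/483) = 200/483 in ≈ 0.414 in
P − Ia = 10.930 − 0.414 = 507919/48300 ≈ 10.516 in (> 0, runoff occurs)
Runoff Q = (P−Ia)²/(P−Ia+S) = (10.516)²/(10.516+2.070) = 257981710561/29362487700 ≈ 8.786 in

Q = 257981710561/29362487700 in ≈ 8.786 in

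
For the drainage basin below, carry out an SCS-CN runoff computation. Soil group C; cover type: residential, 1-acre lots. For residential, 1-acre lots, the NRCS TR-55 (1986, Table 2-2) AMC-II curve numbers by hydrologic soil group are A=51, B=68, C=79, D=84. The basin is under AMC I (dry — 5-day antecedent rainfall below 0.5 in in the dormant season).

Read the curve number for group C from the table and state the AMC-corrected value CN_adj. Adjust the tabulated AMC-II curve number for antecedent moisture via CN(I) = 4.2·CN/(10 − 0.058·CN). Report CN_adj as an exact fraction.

NRCS table: residential, 1-acre lots, soil group C → CN(II) = 79
Dry (AMC I): CN(I) = 4.2·79/(10 − 0.058·79) = (1659/5)/(2709/500) = 7900/129 ≈ 61.240

CN_adj = 7900/129 ≈ 61.240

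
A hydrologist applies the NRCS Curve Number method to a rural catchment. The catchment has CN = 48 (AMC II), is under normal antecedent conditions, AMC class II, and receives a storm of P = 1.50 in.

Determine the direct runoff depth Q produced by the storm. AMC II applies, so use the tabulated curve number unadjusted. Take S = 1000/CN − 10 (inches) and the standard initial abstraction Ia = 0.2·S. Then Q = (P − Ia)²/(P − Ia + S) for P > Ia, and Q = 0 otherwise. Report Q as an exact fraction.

Q = 0 in ≈ 0.000 in

Average conditions: CN = 48 (no AMC adjustment).
Max retention: S = 1000/48 − 10 = 65/6 in (≈ 10.833 in)
Ia = 0.2S: 0.2·10.833 = 2.167 in (exactly 13/6)
P = 1.500 ≤ Ia = 2.167 in: entire storm abstracted, Q = 0.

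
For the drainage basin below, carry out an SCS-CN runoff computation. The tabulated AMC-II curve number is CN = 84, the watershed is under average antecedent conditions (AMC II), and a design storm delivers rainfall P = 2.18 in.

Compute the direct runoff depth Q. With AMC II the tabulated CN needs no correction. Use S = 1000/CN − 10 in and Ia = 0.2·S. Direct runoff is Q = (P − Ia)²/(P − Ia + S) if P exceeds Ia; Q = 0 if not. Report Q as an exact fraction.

Average conditions: CN = 84 (no AMC adjustment).
Retention S: 1000/CN − 10 with CN=84.000 → S = 40/21 ≈ 1.905 in
Initial abstraction Ia = S/5 = (40/21)/5 = 8/21 ≈ 0.381 in
Excess rainfall: 2.180 − 0.381 = 1.799 in; P > Ia so Q > 0
Runoff Q = (P−Ia)²/(P−Ia+S) = (1.799)²/(1.799+1.905) = 3568321/4083450 ≈ 0.874 in

Q = 3568321/4083450 in ≈ 0.874 in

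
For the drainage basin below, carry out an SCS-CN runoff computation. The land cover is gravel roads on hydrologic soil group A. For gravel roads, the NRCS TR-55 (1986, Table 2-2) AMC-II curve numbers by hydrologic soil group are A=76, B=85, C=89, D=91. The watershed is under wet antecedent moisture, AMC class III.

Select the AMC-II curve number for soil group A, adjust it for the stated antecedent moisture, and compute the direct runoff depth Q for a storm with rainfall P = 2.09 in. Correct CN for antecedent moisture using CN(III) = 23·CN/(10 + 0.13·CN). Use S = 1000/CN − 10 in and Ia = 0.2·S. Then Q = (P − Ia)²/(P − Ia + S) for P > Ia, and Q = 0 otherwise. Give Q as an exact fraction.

NRCS table: gravel roads, soil group A → CN(II) = 76
Wet (AMC III): CN(III) = 23·76/(10 + 0.13·76) = 1748/(497/25) = 43700/497 ≈ 87.928
Retention S: 1000/CN − 10 with CN=87.928 → S = 600/437 ≈ 1.373 in
Ia = 0.2S: 0.2·1.373 = 0.275 in (exactly 120/437)
Since P=2.090 > Ia=0.275: effective rainfall P−Ia = 79333/43700 in
Runoff Q = (P−Ia)²/(P−Ia+S) = (1.815)²/(1.815+1.373) = 6293724889/6088852100 ≈ 1.034 in

Q = 6293724889/6088852100 in ≈ 1.034 in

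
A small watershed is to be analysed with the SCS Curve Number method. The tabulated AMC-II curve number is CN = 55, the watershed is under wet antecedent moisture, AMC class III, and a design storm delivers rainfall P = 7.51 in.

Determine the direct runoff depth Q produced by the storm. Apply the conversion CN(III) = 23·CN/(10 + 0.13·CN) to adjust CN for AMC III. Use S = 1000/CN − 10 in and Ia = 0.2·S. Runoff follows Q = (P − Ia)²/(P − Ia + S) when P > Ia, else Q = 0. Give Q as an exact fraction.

Q = 29585032009/6628675900 in ≈ 4.463 in

Adjust CN=55 to AMC III: 23·55/(10 + 0.13·55) → 1265 ÷ (343/20) = 25300/343 ≈ 73.761
Retention S: 1000/CN − 10 with CN=73.761 → S = 900/253 ≈ 3.557 in
Ia = 0.2·(900/253) = 180/253 in ≈ 0.711 in
P − Ia = 7.510 − 0.711 = 172003/25300 ≈ 6.799 in (> 0, runoff occurs)
Q = (172003/25300)²/((172003/25300) + 900/253) = (29585032009/640090000)/(262003/25300) = 29585032009/6628675900 in ≈ 4.463 in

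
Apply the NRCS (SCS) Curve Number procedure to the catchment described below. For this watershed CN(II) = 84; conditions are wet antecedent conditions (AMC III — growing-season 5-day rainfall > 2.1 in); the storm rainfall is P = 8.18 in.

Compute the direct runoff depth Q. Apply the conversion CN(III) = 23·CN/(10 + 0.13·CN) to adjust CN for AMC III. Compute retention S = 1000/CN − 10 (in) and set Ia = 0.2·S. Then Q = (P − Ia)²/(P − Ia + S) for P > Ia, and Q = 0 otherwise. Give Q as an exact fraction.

Q = 37460441209/5157160050 in ≈ 7.264 in

Wet (AMC III): CN(III) = 23·84/(10 + 0.13·84) = 1932/(523/25) = 48300/523 ≈ 92.352
Retention S: 1000/CN − 10 with CN=92.352 → S = 400/483 ≈ 0.828 in
Ia = 0.2·(400/483) = 80/483 in ≈ 0.166 in
Excess rainfall: 8.180 − 0.166 = 8.014 in; P > Ia so Q > 0
Runoff Q = (P−Ia)²/(P−Ia+S) = (8.014)²/(8.014+0.828) = 37460441209/5157160050 ≈ 7.264 in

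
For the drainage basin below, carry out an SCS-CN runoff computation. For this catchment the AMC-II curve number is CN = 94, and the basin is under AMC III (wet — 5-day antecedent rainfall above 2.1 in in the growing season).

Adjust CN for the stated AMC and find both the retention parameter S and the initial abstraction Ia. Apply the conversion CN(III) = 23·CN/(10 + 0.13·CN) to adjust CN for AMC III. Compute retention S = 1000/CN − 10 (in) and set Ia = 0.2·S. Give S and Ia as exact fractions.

S = 300/1081 in ≈ 0.278 in; Ia = 60/1081 in ≈ 0.056 in

Adjust CN=94 to AMC III: 23·94/(10 + 0.13·94) → 2162 ÷ (1111/50) = 108100/1111 ≈ 97.300
Retention S: 1000/CN − 10 with CN=97.300 → S = 300/1081 ≈ 0.278 in
Ia = 0.2S: 0.2·0.278 = 0.056 in (exactly 60/1081)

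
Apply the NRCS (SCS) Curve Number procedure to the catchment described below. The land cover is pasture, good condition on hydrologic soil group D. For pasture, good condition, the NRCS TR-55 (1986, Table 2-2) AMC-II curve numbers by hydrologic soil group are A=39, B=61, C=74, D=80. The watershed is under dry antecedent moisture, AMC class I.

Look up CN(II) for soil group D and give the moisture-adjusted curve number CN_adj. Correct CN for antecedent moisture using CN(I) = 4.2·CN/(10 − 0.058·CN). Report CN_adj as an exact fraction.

NRCS table: pasture, good condition, soil group D → CN(II) = 80
CN(I) from CN(II)=80: (4.2·80)/(10 − 0.058·80) = 4200/67 ≈ 62.687

CN_adj = 4200/67 ≈ 62.687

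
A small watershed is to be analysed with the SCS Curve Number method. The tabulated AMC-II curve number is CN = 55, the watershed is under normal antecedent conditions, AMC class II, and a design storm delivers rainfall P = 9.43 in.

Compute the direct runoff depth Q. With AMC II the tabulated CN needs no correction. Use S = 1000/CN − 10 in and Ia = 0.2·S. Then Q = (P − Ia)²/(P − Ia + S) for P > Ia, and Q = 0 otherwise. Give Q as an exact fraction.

AMC II — tabulated CN = 55 applies directly.
S = 1000/55 − 10 = 90/11 in ≈ 8.182 in
Ia = 0.2S: 0.2·8.182 = 1.636 in (exactly 18/11)
Since P=9.430 > Ia=1.636: effective rainfall P−Ia = 8573/1100 in
Q: (8573/1100)² ÷ (17573/1100) = 73496329/19330300 in (≈ 3.802 in)

Q = 73496329/19330300 in ≈ 3.802 in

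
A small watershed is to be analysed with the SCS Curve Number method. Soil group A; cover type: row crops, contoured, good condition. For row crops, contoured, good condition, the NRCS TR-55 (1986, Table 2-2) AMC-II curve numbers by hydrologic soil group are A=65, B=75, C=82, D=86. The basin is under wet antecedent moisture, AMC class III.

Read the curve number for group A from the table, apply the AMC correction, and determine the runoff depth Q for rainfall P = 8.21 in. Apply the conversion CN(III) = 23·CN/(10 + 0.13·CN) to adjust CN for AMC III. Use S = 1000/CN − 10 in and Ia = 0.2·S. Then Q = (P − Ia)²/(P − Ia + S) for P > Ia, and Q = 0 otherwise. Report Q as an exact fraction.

NRCS table: row crops, contoured, good condition, soil group A → CN(II) = 65
Wet (AMC III): CN(III) = 23·65/(10 + 0.13·65) = 1495/(369/20) = 29900/369 ≈ 81.030
Max retention: S = 1000/(29900/369) − 10 = 700/299 in (≈ 2.341 in)
Initial abstraction Ia = S/5 = (700/299)/5 = 140/299 ≈ 0.468 in
Excess rainfall: 8.210 − 0.468 = 7.742 in; P > Ia so Q > 0
Runoff Q = (P−Ia)²/(P−Ia+S) = (7.742)²/(7.742+2.341) = 53582527441/9014222100 ≈ 5.944 in

Q = 53582527441/9014222100 in ≈ 5.944 in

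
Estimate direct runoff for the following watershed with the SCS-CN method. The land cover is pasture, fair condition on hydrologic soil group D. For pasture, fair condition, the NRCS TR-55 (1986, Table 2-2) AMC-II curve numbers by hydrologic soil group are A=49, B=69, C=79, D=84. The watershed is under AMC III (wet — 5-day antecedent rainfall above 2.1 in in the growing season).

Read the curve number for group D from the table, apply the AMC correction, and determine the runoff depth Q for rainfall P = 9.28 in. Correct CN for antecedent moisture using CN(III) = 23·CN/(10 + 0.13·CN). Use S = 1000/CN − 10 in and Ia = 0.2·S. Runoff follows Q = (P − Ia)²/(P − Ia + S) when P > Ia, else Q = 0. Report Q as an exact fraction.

NRCS table: pasture, fair condition, soil group D → CN(II) = 84
Adjust CN=84 to AMC III: 23·84/(10 + 0.13·84) → 1932 ÷ (523/25) = 48300/523 ≈ 92.352
Max retention: S = 1000/(48300/523) − 10 = 400/483 in (≈ 0.828 in)
Ia = 0.2·(400/483) = 80/483 in ≈ 0.166 in
P − Ia = 9.280 − 0.166 = 110056/12075 ≈ 9.114 in (> 0, runoff occurs)
Runoff Q = (P−Ia)²/(P−Ia+S) = (9.114)²/(9.114+0.828) = 1514040392/181209525 ≈ 8.355 in

Q = 1514040392/181209525 in ≈ 8.355 in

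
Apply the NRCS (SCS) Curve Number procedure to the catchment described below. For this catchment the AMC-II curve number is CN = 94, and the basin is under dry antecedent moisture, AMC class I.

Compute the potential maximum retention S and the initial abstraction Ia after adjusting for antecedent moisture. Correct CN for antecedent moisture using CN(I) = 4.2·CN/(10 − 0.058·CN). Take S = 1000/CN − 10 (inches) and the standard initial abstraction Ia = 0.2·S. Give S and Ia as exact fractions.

CN(I) from CN(II)=94: (4.2·94)/(10 − 0.058·94) = 32900/379 ≈ 86.807
Retention S: 1000/CN − 10 with CN=86.807 → S = 500/329 ≈ 1.520 in
Ia = 0.2·(500/329) = 100/329 in ≈ 0.304 in

S = 500/329 in ≈ 1.520 in; Ia = 100/329 in ≈ 0.304 in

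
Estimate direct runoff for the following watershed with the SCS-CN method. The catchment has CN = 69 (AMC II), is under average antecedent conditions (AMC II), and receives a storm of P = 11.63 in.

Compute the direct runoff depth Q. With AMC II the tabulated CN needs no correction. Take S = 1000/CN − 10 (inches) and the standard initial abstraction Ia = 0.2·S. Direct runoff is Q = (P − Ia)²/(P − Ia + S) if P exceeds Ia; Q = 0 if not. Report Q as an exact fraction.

Q = 5482958209/724824300 in ≈ 7.565 in

Average conditions: CN = 69 (no AMC adjustment).
Retention S: 1000/CN − 10 with CN=69.000 → S = 310/69 ≈ 4.493 in
Ia = 0.2·(310/69) = 62/69 in ≈ 0.899 in
Since P=11.630 > Ia=0.899: effective rainfall P−Ia = 74047/6900 in
Q: (74047/6900)² ÷ (105047/6900) = 5482958209/724824300 in (≈ 7.565 in)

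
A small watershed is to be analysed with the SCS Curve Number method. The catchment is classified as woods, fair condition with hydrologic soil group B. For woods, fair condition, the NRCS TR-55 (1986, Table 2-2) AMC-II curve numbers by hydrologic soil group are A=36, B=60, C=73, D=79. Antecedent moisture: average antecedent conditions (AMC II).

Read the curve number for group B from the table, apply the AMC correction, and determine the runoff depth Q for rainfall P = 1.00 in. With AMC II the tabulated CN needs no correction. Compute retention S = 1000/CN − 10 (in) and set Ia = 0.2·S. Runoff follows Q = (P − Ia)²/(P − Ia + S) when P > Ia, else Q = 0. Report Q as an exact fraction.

Q = 0 in ≈ 0.000 in

NRCS table: woods, fair condition, soil group B → CN(II) = 60
CN(II) = 60; AMC II needs no correction.
Retention S: 1000/CN − 10 with CN=60.000 → S = 20/3 ≈ 6.667 in
Ia = 0.2·(20/3) = 4/3 in ≈ 1.333 in
P = 1.000 ≤ Ia = 1.333 in: entire storm abstracted, Q = 0.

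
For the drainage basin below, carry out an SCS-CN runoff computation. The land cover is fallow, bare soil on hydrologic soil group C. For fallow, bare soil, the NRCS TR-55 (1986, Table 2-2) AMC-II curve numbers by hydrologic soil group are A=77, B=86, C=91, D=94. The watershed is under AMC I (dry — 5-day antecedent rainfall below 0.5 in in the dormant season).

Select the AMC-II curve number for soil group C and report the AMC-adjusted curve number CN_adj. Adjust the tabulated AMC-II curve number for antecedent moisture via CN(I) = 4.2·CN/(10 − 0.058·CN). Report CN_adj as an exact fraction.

CN_adj = 63700/787 ≈ 80.940

NRCS table: fallow, bare soil, soil group C → CN(II) = 91
CN(I) from CN(II)=91: (4.2·91)/(10 − 0.058·91) = 63700/787 ≈ 80.940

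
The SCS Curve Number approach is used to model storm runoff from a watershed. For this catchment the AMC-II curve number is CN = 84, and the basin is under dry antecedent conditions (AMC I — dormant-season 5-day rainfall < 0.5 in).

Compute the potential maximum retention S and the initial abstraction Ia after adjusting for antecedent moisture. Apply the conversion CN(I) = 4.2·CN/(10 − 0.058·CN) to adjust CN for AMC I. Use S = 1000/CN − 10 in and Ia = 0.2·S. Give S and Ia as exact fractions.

Adjust CN=84 to AMC I: 4.2·84/(10 − 0.058·84) → (1764/5) ÷ (641/125) = 44100/641 ≈ 68.799
Max retention: S = 1000/(44100/641) − 10 = 2000/441 in (≈ 4.535 in)
Initial abstraction Ia = S/5 = (2000/441)/5 = 400/441 ≈ 0.907 in

S = 2000/441 in ≈ 4.535 in; Ia = 400/441 in ≈ 0.907 in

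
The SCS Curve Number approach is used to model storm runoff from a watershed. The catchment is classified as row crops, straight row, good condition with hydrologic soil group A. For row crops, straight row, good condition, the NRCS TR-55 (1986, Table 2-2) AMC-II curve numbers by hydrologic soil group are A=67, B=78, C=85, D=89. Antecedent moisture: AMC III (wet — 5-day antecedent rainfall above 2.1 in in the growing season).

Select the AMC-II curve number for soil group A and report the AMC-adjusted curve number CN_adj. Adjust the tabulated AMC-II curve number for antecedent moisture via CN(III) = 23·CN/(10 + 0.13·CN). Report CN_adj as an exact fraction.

CN_adj = 154100/1871 ≈ 82.362

NRCS table: row crops, straight row, good condition, soil group A → CN(II) = 67
Adjust CN=67 to AMC III: 23·67/(10 + 0.13·67) → 1541 ÷ (1871/100) = 154100/1871 ≈ 82.362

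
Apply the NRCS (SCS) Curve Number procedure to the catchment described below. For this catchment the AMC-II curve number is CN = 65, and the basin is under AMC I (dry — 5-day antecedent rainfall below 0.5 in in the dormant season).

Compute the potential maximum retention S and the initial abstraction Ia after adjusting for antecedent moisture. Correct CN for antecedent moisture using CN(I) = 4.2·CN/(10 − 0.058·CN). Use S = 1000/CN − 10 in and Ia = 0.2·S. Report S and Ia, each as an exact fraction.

CN(I) from CN(II)=65: (4.2·65)/(10 − 0.058·65) = 3900/89 ≈ 43.820
S = 1000/(3900/89) − 10 = 500/39 in ≈ 12.821 in
Ia = 0.2·(500/39) = 100/39 in ≈ 2.564 in

S = 500/39 in ≈ 12.821 in; Ia = 100/39 in ≈ 2.564 in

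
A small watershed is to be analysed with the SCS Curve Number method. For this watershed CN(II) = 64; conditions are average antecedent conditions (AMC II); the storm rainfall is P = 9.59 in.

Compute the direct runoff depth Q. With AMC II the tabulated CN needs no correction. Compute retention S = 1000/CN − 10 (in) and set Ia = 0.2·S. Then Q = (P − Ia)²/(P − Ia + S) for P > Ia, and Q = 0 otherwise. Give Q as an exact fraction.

Q = 2866249/563600 in ≈ 5.086 in

AMC II — tabulated CN = 64 applies directly.
Max retention: S = 1000/64 − 10 = 45/8 in (≈ 5.625 in)
Ia = 0.2·(45/8) = 9/8 in ≈ 1.125 in
Excess rainfall: 9.590 − 1.125 = 8.465 in; P > Ia so Q > 0
Runoff Q = (P−Ia)²/(P−Ia+S) = (8.465)²/(8.465+5.625) = 2866249/563600 ≈ 5.086 in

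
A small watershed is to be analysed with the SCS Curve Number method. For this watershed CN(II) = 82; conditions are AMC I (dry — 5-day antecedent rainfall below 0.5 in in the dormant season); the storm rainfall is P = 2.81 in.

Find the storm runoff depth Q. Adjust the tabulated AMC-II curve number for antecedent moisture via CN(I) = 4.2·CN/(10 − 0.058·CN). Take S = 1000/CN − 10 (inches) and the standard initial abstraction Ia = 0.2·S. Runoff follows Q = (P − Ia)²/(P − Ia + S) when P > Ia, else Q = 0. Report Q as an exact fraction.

Q = 2565118609/5758568900 in ≈ 0.445 in

Adjust CN=82 to AMC I: 4.2·82/(10 − 0.058·82) → (1722/5) ÷ (1311/250) = 28700/437 ≈ 65.675
S = 1000/(28700/437) − 10 = 1500/287 in ≈ 5.226 in
Initial abstraction Ia = S/5 = (1500/287)/5 = 300/287 ≈ 1.045 in
P − Ia = 2.810 − 1.045 = 50647/28700 ≈ 1.765 in (> 0, runoff occurs)
Q = (50647/28700)²/((50647/28700) + 1500/287) = (2565118609/823690000)/(200647/28700) = 2565118609/5758568900 in ≈ 0.445 in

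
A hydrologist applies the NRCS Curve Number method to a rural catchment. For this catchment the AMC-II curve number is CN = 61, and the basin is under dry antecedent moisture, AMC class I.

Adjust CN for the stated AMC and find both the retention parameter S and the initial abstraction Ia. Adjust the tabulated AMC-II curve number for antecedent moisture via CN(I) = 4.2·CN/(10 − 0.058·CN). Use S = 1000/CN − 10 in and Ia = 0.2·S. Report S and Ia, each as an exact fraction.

S = 6500/427 in ≈ 15.222 in; Ia = 1300/427 in ≈ 3.044 in

Dry (AMC I): CN(I) = 4.2·61/(10 − 0.058·61) = (1281/5)/(3231/500) = 42700/1077 ≈ 39.647
Max retention: S = 1000/(42700/1077) − 10 = 6500/427 in (≈ 15.222 in)
Ia = 0.2·(6500/427) = 1300/427 in ≈ 3.044 in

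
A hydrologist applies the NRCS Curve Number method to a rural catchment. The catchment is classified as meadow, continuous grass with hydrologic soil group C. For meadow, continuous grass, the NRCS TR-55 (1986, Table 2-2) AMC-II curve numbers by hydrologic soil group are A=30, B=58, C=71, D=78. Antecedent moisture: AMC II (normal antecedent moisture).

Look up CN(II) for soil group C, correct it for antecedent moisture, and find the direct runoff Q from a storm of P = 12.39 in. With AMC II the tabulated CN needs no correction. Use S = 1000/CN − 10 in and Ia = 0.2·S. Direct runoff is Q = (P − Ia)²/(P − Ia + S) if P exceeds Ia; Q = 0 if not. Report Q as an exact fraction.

NRCS table: meadow, continuous grass, soil group C → CN(II) = 71
Average conditions: CN = 71 (no AMC adjustment).
S = 1000/71 − 10 = 290/71 in ≈ 4.085 in
Ia = 0.2S: 0.2·4.085 = 0.817 in (exactly 58/71)
Excess rainfall: 12.390 − 0.817 = 11.573 in; P > Ia so Q > 0
Q = (82169/7100)²/((82169/7100) + 290/71) = (6751744561/50410000)/(111169/7100) = 6751744561/789299900 in ≈ 8.554 in

Q = 6751744561/789299900 in ≈ 8.554 in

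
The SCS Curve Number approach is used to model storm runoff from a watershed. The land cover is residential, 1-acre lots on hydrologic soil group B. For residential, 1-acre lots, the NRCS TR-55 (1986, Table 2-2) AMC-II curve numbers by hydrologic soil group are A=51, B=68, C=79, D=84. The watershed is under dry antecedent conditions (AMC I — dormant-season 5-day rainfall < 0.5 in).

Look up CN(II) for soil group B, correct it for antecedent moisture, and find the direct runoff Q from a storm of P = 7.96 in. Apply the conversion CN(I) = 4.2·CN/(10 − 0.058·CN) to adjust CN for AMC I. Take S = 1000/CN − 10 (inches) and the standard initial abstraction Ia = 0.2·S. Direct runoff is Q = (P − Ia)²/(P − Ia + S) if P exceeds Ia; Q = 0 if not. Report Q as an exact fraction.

Q = 2605387849/1348058775 in ≈ 1.933 in

NRCS table: residential, 1-acre lots, soil group B → CN(II) = 68
Dry (AMC I): CN(I) = 4.2·68/(10 − 0.058·68) = (1428/5)/(757/125) = 35700/757 ≈ 47.160
Max retention: S = 1000/(35700/757) − 10 = 4000/357 in (≈ 11.204 in)
Initial abstraction Ia = S/5 = (4000/357)/5 = 800/357 ≈ 2.241 in
Since P=7.960 > Ia=2.241: effective rainfall P−Ia = 51043/8925 in
Q: (51043/8925)² ÷ (151043/8925) = 2605387849/1348058775 in (≈ 1.933 in)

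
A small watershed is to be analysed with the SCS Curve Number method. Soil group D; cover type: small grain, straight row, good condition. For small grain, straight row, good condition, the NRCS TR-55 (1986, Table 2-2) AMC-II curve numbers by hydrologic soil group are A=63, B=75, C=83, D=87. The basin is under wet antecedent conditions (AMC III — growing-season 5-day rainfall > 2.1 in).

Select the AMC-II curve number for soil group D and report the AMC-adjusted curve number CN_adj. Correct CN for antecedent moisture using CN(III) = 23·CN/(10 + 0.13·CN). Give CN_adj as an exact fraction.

CN_adj = 200100/2131 ≈ 93.900

NRCS table: small grain, straight row, good condition, soil group D → CN(II) = 87
CN(III) from CN(II)=87: (23·87)/(10 + 0.13·87) = 200100/2131 ≈ 93.900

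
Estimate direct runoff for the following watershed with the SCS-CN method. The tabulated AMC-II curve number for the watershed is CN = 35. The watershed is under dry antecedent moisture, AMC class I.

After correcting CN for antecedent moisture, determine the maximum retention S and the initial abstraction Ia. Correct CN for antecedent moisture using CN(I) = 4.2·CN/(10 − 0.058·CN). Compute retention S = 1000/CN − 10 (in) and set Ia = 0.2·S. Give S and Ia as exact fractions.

CN(I) from CN(II)=35: (4.2·35)/(10 − 0.058·35) = 14700/797 ≈ 18.444
Retention S: 1000/CN − 10 with CN=18.444 → S = 6500/147 ≈ 44.218 in
Initial abstraction Ia = S/5 = (6500/147)/5 = 1300/147 ≈ 8.844 in

S = 6500/147 in ≈ 44.218 in; Ia = 1300/147 in ≈ 8.844 in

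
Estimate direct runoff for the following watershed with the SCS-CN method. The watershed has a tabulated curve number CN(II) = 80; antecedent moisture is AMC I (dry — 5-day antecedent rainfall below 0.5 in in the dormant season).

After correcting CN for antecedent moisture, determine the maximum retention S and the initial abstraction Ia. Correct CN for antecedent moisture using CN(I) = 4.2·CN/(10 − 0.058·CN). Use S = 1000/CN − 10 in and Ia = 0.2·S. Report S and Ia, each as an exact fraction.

S = 125/21 in ≈ 5.952 in; Ia = 25/21 in ≈ 1.190 in

CN(I) from CN(II)=80: (4.2·80)/(10 − 0.058·80) = 4200/67 ≈ 62.687
Max retention: S = 1000/(4200/67) − 10 = 125/21 in (≈ 5.952 in)
Initial abstraction Ia = S/5 = (125/21)/5 = 25/21 ≈ 1.190 in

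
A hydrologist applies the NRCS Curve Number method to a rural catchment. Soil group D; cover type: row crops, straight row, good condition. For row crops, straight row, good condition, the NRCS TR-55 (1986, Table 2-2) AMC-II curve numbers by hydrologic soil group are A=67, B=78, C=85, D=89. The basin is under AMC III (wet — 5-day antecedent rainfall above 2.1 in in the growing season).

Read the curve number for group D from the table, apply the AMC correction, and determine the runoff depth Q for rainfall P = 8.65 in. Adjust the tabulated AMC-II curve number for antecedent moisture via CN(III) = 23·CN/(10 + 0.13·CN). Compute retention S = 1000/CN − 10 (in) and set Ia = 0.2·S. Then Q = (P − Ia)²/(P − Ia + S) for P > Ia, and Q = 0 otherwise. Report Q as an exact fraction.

NRCS table: row crops, straight row, good condition, soil group D → CN(II) = 89
CN(III) from CN(II)=89: (23·89)/(10 + 0.13·89) = 204700/2157 ≈ 94.900
Retention S: 1000/CN − 10 with CN=94.900 → S = 1100/2047 ≈ 0.537 in
Ia = 0.2·(1100/2047) = 220/2047 in ≈ 0.107 in
Excess rainfall: 8.650 − 0.107 = 8.543 in; P > Ia so Q > 0
Q: (349731/40940)² ÷ (371731/40940) = 122311772361/15218667140 in (≈ 8.037 in)

Q = 122311772361/15218667140 in ≈ 8.037 in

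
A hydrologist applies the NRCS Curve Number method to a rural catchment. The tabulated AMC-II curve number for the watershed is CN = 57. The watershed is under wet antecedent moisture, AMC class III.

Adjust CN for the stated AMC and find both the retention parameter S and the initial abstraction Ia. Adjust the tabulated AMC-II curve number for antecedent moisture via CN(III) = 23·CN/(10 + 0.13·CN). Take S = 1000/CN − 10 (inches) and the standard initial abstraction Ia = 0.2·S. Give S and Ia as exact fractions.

S = 4300/1311 in ≈ 3.280 in; Ia = 860/1311 in ≈ 0.656 in

CN(III) from CN(II)=57: (23·57)/(10 + 0.13·57) = 131100/1741 ≈ 75.302
S = 1000/(131100/1741) − 10 = 4300/1311 in ≈ 3.280 in
Ia = 0.2·(4300/1311) = 860/1311 in ≈ 0.656 in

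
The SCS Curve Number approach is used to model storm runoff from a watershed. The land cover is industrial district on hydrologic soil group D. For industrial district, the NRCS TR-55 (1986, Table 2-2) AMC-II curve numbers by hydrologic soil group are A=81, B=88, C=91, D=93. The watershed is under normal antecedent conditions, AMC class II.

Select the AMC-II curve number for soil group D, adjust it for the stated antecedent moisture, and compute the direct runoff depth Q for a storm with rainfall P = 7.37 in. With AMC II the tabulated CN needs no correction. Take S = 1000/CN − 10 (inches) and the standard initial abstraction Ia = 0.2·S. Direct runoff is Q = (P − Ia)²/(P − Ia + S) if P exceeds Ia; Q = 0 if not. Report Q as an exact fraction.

Q = 4507913881/689511300 in ≈ 6.538 in

NRCS table: industrial district, soil group D → CN(II) = 93
Average conditions: CN = 93 (no AMC adjustment).
Retention S: 1000/CN − 10 with CN=93.000 → S = 70/93 ≈ 0.753 in
Initial abstraction Ia = S/5 = (70/93)/5 = 14/93 ≈ 0.151 in
P − Ia = 7.370 − 0.151 = 67141/9300 ≈ 7.219 in (> 0, runoff occurs)
Runoff Q = (P−Ia)²/(P−Ia+S) = (7.219)²/(7.219+0.753) = 4507913881/689511300 ≈ 6.538 in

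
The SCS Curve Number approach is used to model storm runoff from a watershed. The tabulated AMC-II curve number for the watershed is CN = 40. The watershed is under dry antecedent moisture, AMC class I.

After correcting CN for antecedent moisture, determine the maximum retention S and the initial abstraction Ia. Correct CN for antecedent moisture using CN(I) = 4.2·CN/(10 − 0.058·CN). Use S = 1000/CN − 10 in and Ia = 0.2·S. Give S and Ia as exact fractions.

Dry (AMC I): CN(I) = 4.2·40/(10 − 0.058·40) = 168/(192/25) = 175/8 ≈ 21.875
Retention S: 1000/CN − 10 with CN=21.875 → S = 250/7 ≈ 35.714 in
Ia = 0.2·(250/7) = 50/7 in ≈ 7.143 in

S = 250/7 in ≈ 35.714 in; Ia = 50/7 in ≈ 7.143 in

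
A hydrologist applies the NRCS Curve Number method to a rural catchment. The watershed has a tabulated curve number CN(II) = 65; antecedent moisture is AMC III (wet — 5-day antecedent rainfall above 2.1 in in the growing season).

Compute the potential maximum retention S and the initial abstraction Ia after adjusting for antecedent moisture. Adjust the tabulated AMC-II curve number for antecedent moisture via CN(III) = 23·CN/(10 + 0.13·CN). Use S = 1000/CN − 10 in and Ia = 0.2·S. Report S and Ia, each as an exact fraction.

Adjust CN=65 to AMC III: 23·65/(10 + 0.13·65) → 1495 ÷ (369/20) = 29900/369 ≈ 81.030
S = 1000/(29900/369) − 10 = 700/299 in ≈ 2.341 in
Ia = 0.2S: 0.2·2.341 = 0.468 in (exactly 140/299)

S = 700/299 in ≈ 2.341 in; Ia = 140/299 in ≈ 0.468 in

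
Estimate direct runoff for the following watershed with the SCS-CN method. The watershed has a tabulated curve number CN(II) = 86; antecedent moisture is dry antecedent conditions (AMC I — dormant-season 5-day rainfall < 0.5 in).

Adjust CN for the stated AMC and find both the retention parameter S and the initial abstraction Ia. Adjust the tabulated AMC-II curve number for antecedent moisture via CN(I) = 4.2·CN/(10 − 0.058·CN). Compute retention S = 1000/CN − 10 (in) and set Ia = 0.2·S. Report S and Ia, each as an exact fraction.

S = 500/129 in ≈ 3.876 in; Ia = 100/129 in ≈ 0.775 in

CN(I) from CN(II)=86: (4.2·86)/(10 − 0.058·86) = 12900/179 ≈ 72.067
S = 1000/(12900/179) − 10 = 500/129 in ≈ 3.876 in
Initial abstraction Ia = S/5 = (500/129)/5 = 100/129 ≈ 0.775 in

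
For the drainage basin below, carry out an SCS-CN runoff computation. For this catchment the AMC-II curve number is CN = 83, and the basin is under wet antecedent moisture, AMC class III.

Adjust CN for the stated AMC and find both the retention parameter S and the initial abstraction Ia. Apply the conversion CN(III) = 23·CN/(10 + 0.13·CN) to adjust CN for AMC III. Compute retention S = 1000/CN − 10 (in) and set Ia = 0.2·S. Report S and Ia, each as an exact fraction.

S = 1700/1909 in ≈ 0.891 in; Ia = 340/1909 in ≈ 0.178 in

CN(III) from CN(II)=83: (23·83)/(10 + 0.13·83) = 190900/2079 ≈ 91.823
S = 1000/(190900/2079) − 10 = 1700/1909 in ≈ 0.891 in
Ia = 0.2·(1700/1909) = 340/1909 in ≈ 0.178 in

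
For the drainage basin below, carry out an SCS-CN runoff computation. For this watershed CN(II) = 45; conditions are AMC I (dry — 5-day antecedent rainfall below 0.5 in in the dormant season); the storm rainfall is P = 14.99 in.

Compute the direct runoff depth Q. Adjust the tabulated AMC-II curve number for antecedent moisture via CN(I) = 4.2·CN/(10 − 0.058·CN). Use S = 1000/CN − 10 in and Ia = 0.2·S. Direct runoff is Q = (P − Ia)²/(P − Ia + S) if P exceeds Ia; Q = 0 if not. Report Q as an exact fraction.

Q = 30036702721/13670577900 in ≈ 2.197 in

Adjust CN=45 to AMC I: 4.2·45/(10 − 0.058·45) → 189 ÷ (739/100) = 18900/739 ≈ 25.575
Retention S: 1000/CN − 10 with CN=25.575 → S = 5500/189 ≈ 29.101 in
Ia = 0.2S: 0.2·29.101 = 5.820 in (exactly 1100/189)
Excess rainfall: 14.990 − 5.820 = 9.170 in; P > Ia so Q > 0
Runoff Q = (P−Ia)²/(P−Ia+S) = (9.170)²/(9.170+29.101) = 30036702721/13670577900 ≈ 2.197 in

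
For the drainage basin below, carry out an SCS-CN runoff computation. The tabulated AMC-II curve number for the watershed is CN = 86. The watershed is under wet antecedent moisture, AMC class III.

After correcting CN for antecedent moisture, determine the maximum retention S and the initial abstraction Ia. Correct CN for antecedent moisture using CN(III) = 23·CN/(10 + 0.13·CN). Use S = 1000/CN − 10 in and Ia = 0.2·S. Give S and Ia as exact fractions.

Adjust CN=86 to AMC III: 23·86/(10 + 0.13·86) → 1978 ÷ (1059/50) = 98900/1059 ≈ 93.390
S = 1000/(98900/1059) − 10 = 700/989 in ≈ 0.708 in
Ia = 0.2S: 0.2·0.708 = 0.142 in (exactly 140/989)

S = 700/989 in ≈ 0.708 in; Ia = 140/989 in ≈ 0.142 in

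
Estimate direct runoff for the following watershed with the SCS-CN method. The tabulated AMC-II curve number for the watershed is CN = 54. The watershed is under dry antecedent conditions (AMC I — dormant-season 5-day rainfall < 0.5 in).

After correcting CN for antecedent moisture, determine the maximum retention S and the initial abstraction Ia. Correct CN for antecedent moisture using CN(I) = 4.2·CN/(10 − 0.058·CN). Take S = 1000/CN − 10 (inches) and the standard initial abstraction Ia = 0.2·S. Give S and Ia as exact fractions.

S = 11500/567 in ≈ 20.282 in; Ia = 2300/567 in ≈ 4.056 in

CN(I) from CN(II)=54: (4.2·54)/(10 − 0.058·54) = 56700/1717 ≈ 33.023
Max retention: S = 1000/(56700/1717) − 10 = 11500/567 in (≈ 20.282 in)
Ia = 0.2S: 0.2·20.282 = 4.056 in (exactly 2300/567)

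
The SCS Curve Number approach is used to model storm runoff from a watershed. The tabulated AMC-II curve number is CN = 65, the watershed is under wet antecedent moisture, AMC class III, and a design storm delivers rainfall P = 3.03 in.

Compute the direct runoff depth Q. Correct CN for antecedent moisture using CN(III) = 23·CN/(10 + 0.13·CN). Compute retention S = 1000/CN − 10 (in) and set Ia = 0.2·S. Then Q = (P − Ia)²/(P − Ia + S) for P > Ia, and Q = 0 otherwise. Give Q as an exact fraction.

CN(III) from CN(II)=65: (23·65)/(10 + 0.13·65) = 29900/369 ≈ 81.030
S = 1000/(29900/369) − 10 = 700/299 in ≈ 2.341 in
Ia = 0.2·(700/299) = 140/299 in ≈ 0.468 in
Excess rainfall: 3.030 − 0.468 = 2.562 in; P > Ia so Q > 0
Q: (76597/29900)² ÷ (146597/29900) = 5867100409/4383250300 in (≈ 1.339 in)

Q = 5867100409/4383250300 in ≈ 1.339 in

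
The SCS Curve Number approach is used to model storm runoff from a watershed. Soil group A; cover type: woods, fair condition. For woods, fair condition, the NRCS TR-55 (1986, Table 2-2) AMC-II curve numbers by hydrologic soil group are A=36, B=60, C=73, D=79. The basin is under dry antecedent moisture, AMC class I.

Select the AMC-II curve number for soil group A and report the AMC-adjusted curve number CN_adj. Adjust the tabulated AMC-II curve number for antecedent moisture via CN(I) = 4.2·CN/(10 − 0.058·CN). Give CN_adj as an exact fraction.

NRCS table: woods, fair condition, soil group A → CN(II) = 36
CN(I) from CN(II)=36: (4.2·36)/(10 − 0.058·36) = 18900/989 ≈ 19.110

CN_adj = 18900/989 ≈ 19.110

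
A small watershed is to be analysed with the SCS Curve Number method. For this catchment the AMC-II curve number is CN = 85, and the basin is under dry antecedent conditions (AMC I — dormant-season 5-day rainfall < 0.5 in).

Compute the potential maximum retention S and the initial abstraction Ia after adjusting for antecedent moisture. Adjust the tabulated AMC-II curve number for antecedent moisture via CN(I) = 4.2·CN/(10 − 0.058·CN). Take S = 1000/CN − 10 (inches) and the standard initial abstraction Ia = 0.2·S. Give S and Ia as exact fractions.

Adjust CN=85 to AMC I: 4.2·85/(10 − 0.058·85) → 357 ÷ (507/100) = 11900/169 ≈ 70.414
Max retention: S = 1000/(11900/169) − 10 = 500/119 in (≈ 4.202 in)
Ia = 0.2·(500/119) = 100/119 in ≈ 0.840 in

S = 500/119 in ≈ 4.202 in; Ia = 100/119 in ≈ 0.840 in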